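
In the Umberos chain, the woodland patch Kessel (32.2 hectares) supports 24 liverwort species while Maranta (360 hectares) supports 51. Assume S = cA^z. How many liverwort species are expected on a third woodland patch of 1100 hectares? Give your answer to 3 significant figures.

72.3

z = ln(51/24) / ln(360/32.2) = 0.7538 / 2.4141 = 0.3122
c = 24 / 32.2^0.3122 = 24 / 2.957 = 8.117
S₃ = 8.117 × 1100^0.3122 = 8.117 × 8.905 ≈ 72.28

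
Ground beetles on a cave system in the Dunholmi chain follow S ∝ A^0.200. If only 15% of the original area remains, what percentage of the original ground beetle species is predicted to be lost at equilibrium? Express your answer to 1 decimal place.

S_new/S_old = (A_new/A_old)^z = 0.15^0.2
= exp(0.2 × ln 0.15) = exp(0.2 × -1.8971) = exp(-0.3794) ≈ 0.6843
Fraction lost = 1 − 0.6843 = 0.3157

31.6%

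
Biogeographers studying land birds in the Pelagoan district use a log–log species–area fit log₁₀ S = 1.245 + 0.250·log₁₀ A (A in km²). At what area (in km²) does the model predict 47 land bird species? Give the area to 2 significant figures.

51 km²

47 = 17.58 × A^0.25  ⇒  A^0.25 = 47/17.58 = 2.674
ln A = ln(2.674) / 0.25 = 0.9834 / 0.25 = 3.9337
A = e^3.9337 ≈ 51.1 km²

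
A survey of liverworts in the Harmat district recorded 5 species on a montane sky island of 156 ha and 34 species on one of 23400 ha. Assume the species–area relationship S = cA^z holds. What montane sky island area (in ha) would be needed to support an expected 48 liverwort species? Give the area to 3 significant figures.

57600 ha

z = ln(34/5) / ln(23400/156) = 1.9169 / 5.0106 = 0.3826
c = 5 / 156^0.3826 = 5 / 6.903 = 0.7243
A = (48/0.7243)^(1/0.3826) ⇒ ln A = ln(66.27)/0.3826 = 10.9619
A = e^10.9619 ≈ 57634 ha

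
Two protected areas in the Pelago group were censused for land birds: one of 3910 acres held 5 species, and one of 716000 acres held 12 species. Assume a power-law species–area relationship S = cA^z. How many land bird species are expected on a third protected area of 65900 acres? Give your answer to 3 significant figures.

8.04

z = ln(12/5) / ln(716000/3910) = 0.8755 / 5.2101 = 0.1680
c = 5 / 3910^0.1680 = 5 / 4.014 = 1.246
S₃ = 1.246 × 65900^0.1680 = 1.246 × 6.452 ≈ 8.037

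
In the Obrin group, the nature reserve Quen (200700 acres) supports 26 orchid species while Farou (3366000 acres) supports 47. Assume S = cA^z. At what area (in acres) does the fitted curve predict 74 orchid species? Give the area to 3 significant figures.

29200000 acres

z = ln(47/26) / ln(3366000/200700) = 0.5921 / 2.8197 = 0.2100
c = 26 / 200700^0.2100 = 26 / 12.98 = 2.003
A = (74/2.003)^(1/0.2100) ⇒ ln A = ln(36.95)/0.2100 = 17.1910
A = e^17.1910 ≈ 29239690 acres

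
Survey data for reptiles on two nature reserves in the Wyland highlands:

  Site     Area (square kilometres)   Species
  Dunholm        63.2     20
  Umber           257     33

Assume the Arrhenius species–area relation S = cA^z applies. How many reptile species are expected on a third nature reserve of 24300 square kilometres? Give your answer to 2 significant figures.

z = ln(33/20) / ln(257/63.2) = 0.5008 / 1.4028 = 0.3570
c = 20 / 63.2^0.3570 = 20 / 4.394 = 4.552
S₃ = 4.552 × 24300^0.3570 = 4.552 × 36.78 ≈ 167.4

170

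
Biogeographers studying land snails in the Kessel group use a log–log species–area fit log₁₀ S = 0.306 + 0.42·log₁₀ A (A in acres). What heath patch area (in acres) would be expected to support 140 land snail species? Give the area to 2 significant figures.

140 = 2.023 × A^0.42  ⇒  A^0.42 = 140/2.023 = 69.2
ln A = ln(69.2) / 0.42 = 4.2371 / 0.42 = 10.0882
A = e^10.0882 ≈ 24058 acres

24000 acres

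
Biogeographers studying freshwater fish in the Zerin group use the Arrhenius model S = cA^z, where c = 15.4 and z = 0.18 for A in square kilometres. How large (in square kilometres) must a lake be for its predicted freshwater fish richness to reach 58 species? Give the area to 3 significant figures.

1580 square kilometres

58 = 15.4 × A^0.18  ⇒  A^0.18 = 58/15.4 = 3.766
ln A = ln(3.766) / 0.18 = 1.3261 / 0.18 = 7.3671
A = e^7.3671 ≈ 1583 square kilometres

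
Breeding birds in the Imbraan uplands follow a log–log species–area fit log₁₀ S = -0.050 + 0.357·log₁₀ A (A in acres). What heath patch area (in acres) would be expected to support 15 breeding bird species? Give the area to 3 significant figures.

15 = 0.8913 × A^0.357  ⇒  A^0.357 = 15/0.8913 = 16.83
ln A = ln(16.83) / 0.357 = 2.8232 / 0.357 = 7.9081
A = e^7.9081 ≈ 2719 acres

2720 acres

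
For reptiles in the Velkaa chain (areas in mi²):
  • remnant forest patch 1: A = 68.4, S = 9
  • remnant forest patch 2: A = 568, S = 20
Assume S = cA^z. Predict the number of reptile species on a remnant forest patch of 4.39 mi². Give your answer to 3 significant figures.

3.19

z = ln(20/9) / ln(568/68.4) = 0.7985 / 2.1167 = 0.3772
c = 9 / 68.4^0.3772 = 9 / 4.923 = 1.828
S₃ = 1.828 × 4.39^0.3772 = 1.828 × 1.747 ≈ 3.194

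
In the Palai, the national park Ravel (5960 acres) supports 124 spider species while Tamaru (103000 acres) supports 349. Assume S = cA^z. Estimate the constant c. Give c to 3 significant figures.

z = ln(S₂/S₁) / ln(A₂/A₁) = ln(349/124) / ln(103000/5960) = 1.0348 / 2.8497 = 0.3631
c = S₁ / A₁^z = 124 / 5960^0.3631 = 124 / 23.49 = 5.279

5.28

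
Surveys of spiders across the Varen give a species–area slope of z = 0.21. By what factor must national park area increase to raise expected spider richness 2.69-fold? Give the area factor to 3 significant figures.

111

(A₂/A₁)^0.21 = 2.69, so A₂/A₁ = 2.69^(1/0.21) = 2.69^4.762
ln(A₂/A₁) = ln 2.69 / 0.21 = 0.9895 / 0.21 = 4.7121
A₂/A₁ = e^4.7121 ≈ 111.3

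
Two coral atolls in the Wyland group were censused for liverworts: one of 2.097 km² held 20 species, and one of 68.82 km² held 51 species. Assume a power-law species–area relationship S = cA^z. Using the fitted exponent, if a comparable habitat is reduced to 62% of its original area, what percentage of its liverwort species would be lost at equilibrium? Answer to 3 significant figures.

z = ln(51/20) / ln(68.82/2.097) = 0.9361 / 3.4910 = 0.2681
S_new/S_old = (A_new/A_old)^z = 0.62^0.2681 = exp(0.2681 × -0.4780) = 0.8797
Fraction lost = 1 − 0.8797 = 0.1203

12.0%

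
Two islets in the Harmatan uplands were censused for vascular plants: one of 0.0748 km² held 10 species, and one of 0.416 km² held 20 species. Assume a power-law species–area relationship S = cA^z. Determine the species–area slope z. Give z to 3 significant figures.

0.404

Taking logs: ln S = ln c + z ln A, so z = (ln S₂ − ln S₁)/(ln A₂ − ln A₁).
z = ln(20/10) / ln(0.416/0.0748) = ln(2) / ln(5.561) = 0.6931 / 1.7159 = 0.4040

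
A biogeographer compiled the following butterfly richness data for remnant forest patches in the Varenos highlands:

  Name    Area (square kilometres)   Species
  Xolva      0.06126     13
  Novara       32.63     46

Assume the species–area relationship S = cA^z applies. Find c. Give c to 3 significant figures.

z = ln(S₂/S₁) / ln(A₂/A₁) = ln(46/13) / ln(32.63/0.06126) = 1.2637 / 6.2779 = 0.2013
c = S₁ / A₁^z = 13 / 0.06126^0.2013 = 13 / 0.57 = 22.81

22.8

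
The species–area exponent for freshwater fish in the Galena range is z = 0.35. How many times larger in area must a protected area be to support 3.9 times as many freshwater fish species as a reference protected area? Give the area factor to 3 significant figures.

(A₂/A₁)^0.35 = 3.9, so A₂/A₁ = 3.9^(1/0.35) = 3.9^2.857
ln(A₂/A₁) = ln 3.9 / 0.35 = 1.3610 / 0.35 = 3.8885
A₂/A₁ = e^3.8885 ≈ 48.84

48.8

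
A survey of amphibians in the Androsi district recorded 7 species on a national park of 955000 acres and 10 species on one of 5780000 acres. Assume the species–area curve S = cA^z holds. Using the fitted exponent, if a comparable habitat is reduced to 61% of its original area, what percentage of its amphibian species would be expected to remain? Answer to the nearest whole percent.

91%

z = ln(10/7) / ln(5780000/955000) = 0.3567 / 1.8004 = 0.1981
S_new/S_old = (A_new/A_old)^z = 0.61^0.1981 = exp(0.1981 × -0.4943) = 0.9067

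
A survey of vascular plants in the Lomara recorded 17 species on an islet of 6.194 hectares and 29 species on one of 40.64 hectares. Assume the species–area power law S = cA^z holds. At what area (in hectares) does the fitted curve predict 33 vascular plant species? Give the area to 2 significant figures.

64 hectares

z = ln(29/17) / ln(40.64/6.194) = 0.5341 / 1.8812 = 0.2839
c = 17 / 6.194^0.2839 = 17 / 1.678 = 10.13
A = (33/10.13)^(1/0.2839) ⇒ ln A = ln(3.258)/0.2839 = 4.1599
A = e^4.1599 ≈ 64.06 hectares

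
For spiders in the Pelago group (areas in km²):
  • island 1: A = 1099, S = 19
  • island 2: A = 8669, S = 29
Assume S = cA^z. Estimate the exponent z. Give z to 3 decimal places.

Taking logs: ln S = ln c + z ln A, so z = (ln S₂ − ln S₁)/(ln A₂ − ln A₁).
z = ln(29/19) / ln(8669/1099) = ln(1.526) / ln(7.888) = 0.4229 / 2.0654 = 0.2047

0.205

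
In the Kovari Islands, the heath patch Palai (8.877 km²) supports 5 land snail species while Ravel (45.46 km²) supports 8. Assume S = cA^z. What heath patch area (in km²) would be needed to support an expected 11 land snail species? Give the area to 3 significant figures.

137 km²

z = ln(8/5) / ln(45.46/8.877) = 0.4700 / 1.6334 = 0.2878
c = 5 / 8.877^0.2878 = 5 / 1.874 = 2.668
A = (11/2.668)^(1/0.2878) ⇒ ln A = ln(4.124)/0.2878 = 4.9235
A = e^4.9235 ≈ 137.5 km²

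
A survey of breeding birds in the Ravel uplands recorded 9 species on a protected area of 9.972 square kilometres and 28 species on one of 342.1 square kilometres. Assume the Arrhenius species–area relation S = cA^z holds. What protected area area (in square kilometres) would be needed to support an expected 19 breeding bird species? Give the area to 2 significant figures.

100 square kilometres

z = ln(28/9) / ln(342.1/9.972) = 1.1350 / 3.5353 = 0.3210
c = 9 / 9.972^0.3210 = 9 / 2.092 = 4.301
A = (19/4.301)^(1/0.3210) ⇒ ln A = ln(4.417)/0.3210 = 4.6273
A = e^4.6273 ≈ 102.2 square kilometres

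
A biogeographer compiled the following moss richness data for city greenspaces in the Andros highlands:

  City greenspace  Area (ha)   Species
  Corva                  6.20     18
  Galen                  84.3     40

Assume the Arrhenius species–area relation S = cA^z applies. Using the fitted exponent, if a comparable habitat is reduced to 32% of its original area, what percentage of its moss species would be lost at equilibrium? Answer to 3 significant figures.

29.4%

z = ln(40/18) / ln(84.3/6.2) = 0.7985 / 2.6098 = 0.3060
S_new/S_old = (A_new/A_old)^z = 0.32^0.3060 = exp(0.3060 × -1.1394) = 0.7057
Fraction lost = 1 − 0.7057 = 0.2943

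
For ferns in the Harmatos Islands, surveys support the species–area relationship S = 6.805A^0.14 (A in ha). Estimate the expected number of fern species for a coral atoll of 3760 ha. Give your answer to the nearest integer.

22 species

S = 6.805 × 3760^0.14 = 6.805 × 3.166 ≈ 21.55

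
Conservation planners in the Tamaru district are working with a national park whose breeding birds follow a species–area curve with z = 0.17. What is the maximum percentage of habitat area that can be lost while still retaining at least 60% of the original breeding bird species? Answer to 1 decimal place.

Need (A_new/A_old)^0.17 = 0.6, so A_new/A_old = 0.6^(1/0.17) = 0.6^5.882
ln(A_new/A_old) = ln 0.6 / 0.17 = -0.5108 / 0.17 = -3.0049
A_new/A_old = e^-3.0049 ≈ 0.04955
Fraction that can be lost = 1 − 0.04955 = 0.9505

95.0%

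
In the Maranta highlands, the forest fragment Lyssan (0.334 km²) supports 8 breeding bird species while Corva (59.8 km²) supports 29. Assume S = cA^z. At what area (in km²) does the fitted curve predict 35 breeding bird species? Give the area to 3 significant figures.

z = ln(29/8) / ln(59.8/0.334) = 1.2879 / 5.1876 = 0.2483
c = 8 / 0.334^0.2483 = 8 / 0.7617 = 10.5
A = (35/10.5)^(1/0.2483) ⇒ ln A = ln(3.332)/0.2483 = 4.8485
A = e^4.8485 ≈ 127.5 km²

128 km²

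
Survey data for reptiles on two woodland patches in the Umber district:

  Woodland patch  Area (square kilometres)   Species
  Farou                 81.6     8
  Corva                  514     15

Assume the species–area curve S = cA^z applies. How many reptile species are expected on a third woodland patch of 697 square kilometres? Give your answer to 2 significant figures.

z = ln(15/8) / ln(514/81.6) = 0.6286 / 1.8404 = 0.3416
c = 8 / 81.6^0.3416 = 8 / 4.497 = 1.779
S₃ = 1.779 × 697^0.3416 = 1.779 × 9.357 ≈ 16.64

17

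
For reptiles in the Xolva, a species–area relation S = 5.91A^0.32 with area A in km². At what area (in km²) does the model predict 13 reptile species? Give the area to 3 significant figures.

13 = 5.91 × A^0.32  ⇒  A^0.32 = 13/5.91 = 2.2
ln A = ln(2.2) / 0.32 = 0.7883 / 0.32 = 2.4634
A = e^2.4634 ≈ 11.75 km²

11.7 km²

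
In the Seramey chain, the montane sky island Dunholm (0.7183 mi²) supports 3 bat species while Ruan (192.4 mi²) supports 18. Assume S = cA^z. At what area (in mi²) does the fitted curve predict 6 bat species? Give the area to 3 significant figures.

z = ln(18/3) / ln(192.4/0.7183) = 1.7918 / 5.5904 = 0.3205
c = 3 / 0.7183^0.3205 = 3 / 0.8994 = 3.336
A = (6/3.336)^(1/0.3205) ⇒ ln A = ln(1.799)/0.3205 = 1.8318
A = e^1.8318 ≈ 6.245 mi²

6.25 mi²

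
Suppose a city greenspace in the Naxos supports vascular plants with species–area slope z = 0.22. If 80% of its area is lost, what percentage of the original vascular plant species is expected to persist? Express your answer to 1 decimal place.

70.2%

S_new/S_old = (A_new/A_old)^z = 0.2^0.22
= exp(0.22 × ln 0.2) = exp(0.22 × -1.6094) = exp(-0.3541) ≈ 0.7018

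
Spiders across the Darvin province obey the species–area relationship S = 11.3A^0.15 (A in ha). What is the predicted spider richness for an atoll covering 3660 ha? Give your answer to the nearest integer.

S = 11.3 × 3660^0.15 = 11.3 × 3.424 ≈ 38.69

39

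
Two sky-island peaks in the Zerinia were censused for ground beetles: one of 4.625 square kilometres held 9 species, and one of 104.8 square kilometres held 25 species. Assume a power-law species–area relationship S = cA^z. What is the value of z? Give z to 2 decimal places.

0.33

Taking logs: ln S = ln c + z ln A, so z = (ln S₂ − ln S₁)/(ln A₂ − ln A₁).
z = ln(25/9) / ln(104.8/4.625) = ln(2.778) / ln(22.66) = 1.0217 / 3.1206 = 0.3274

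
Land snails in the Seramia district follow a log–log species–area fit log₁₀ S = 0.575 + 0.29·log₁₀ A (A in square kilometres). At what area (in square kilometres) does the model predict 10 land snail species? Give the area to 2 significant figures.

10 = 3.758 × A^0.29  ⇒  A^0.29 = 10/3.758 = 2.661
ln A = ln(2.661) / 0.29 = 0.9786 / 0.29 = 3.3745
A = e^3.3745 ≈ 29.21 square kilometres

29 square kilometres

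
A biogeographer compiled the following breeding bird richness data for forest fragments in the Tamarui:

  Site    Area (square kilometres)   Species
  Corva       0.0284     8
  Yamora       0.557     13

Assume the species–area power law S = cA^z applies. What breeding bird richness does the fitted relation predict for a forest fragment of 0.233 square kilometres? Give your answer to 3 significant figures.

z = ln(13/8) / ln(0.557/0.0284) = 0.4855 / 2.9762 = 0.1631
c = 8 / 0.0284^0.1631 = 8 / 0.5594 = 14.3
S₃ = 14.3 × 0.233^0.1631 = 14.3 × 0.7885 ≈ 11.28

11.3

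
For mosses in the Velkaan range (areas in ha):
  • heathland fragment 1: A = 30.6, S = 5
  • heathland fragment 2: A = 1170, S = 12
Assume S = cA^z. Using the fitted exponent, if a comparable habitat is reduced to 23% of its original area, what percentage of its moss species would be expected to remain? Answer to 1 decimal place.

z = ln(12/5) / ln(1170/30.6) = 0.8755 / 3.6438 = 0.2403
S_new/S_old = (A_new/A_old)^z = 0.23^0.2403 = exp(0.2403 × -1.4697) = 0.7025

70.2%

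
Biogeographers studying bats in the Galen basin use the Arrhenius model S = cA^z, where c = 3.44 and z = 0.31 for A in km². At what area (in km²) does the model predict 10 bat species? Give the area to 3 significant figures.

31.3 km²

10 = 3.44 × A^0.31  ⇒  A^0.31 = 10/3.44 = 2.907
ln A = ln(2.907) / 0.31 = 1.0671 / 0.31 = 3.4423
A = e^3.4423 ≈ 31.26 km²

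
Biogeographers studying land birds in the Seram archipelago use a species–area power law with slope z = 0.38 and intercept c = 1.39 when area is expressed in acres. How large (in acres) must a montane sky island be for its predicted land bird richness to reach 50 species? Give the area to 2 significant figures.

50 = 1.39 × A^0.38  ⇒  A^0.38 = 50/1.39 = 35.97
ln A = ln(35.97) / 0.38 = 3.5827 / 0.38 = 9.4282
A = e^9.4282 ≈ 12434 acres

12000 acres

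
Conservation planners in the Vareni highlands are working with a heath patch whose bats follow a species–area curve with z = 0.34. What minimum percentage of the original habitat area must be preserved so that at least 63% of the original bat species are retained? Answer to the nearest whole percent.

26%

Need (A_new/A_old)^0.34 = 0.63, so A_new/A_old = 0.63^(1/0.34) = 0.63^2.941
ln(A_new/A_old) = ln 0.63 / 0.34 = -0.4620 / 0.34 = -1.3589
A_new/A_old = e^-1.3589 ≈ 0.2569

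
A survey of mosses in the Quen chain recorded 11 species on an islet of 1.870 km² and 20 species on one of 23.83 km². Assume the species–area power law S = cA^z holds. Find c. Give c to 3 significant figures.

9.50

z = ln(S₂/S₁) / ln(A₂/A₁) = ln(20/11) / ln(23.83/1.87) = 0.5978 / 2.5450 = 0.2349
c = S₁ / A₁^z = 11 / 1.87^0.2349 = 11 / 1.158 = 9.496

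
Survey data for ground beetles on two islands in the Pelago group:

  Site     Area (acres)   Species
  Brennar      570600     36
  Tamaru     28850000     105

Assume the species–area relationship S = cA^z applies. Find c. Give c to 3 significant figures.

z = ln(S₂/S₁) / ln(A₂/A₁) = ln(105/36) / ln(28850000/570600) = 1.0704 / 3.9232 = 0.2729
c = S₁ / A₁^z = 36 / 570600^0.2729 = 36 / 37.21 = 0.9676

0.968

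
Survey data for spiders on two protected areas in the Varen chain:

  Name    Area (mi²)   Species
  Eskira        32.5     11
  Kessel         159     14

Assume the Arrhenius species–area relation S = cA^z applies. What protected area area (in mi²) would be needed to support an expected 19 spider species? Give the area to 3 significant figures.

z = ln(14/11) / ln(159/32.5) = 0.2412 / 1.5877 = 0.1519
c = 11 / 32.5^0.1519 = 11 / 1.697 = 6.482
A = (19/6.482)^(1/0.1519) ⇒ ln A = ln(2.931)/0.1519 = 7.0794
A = e^7.0794 ≈ 1187 mi²

1190 mi²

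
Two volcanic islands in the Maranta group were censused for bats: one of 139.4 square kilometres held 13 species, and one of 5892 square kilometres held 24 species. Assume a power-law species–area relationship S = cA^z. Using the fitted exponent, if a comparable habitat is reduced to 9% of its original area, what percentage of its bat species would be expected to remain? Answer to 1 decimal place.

z = ln(24/13) / ln(5892/139.4) = 0.6131 / 3.7440 = 0.1638
S_new/S_old = (A_new/A_old)^z = 0.09^0.1638 = exp(0.1638 × -2.4079) = 0.6741

67.4%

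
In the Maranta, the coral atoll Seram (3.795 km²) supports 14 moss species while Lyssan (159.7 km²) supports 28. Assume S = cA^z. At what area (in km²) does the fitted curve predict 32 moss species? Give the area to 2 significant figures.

z = ln(28/14) / ln(159.7/3.795) = 0.6931 / 3.7396 = 0.1854
c = 14 / 3.795^0.1854 = 14 / 1.28 = 10.93
A = (32/10.93)^(1/0.1854) ⇒ ln A = ln(2.927)/0.1854 = 5.7937
A = e^5.7937 ≈ 328.2 km²

330 km²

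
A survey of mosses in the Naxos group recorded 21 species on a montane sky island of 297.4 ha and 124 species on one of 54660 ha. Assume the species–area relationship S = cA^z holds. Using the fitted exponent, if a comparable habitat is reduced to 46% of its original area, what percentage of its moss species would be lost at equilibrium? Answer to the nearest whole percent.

z = ln(124/21) / ln(54660/297.4) = 1.7758 / 5.2138 = 0.3406
S_new/S_old = (A_new/A_old)^z = 0.46^0.3406 = exp(0.3406 × -0.7765) = 0.7676
Fraction lost = 1 − 0.7676 = 0.2324

23%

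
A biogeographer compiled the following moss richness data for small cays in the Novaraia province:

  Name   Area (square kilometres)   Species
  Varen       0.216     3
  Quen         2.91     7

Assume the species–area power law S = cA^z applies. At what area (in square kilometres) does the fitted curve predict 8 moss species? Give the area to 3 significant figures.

4.38 square kilometres

z = ln(7/3) / ln(2.91/0.216) = 0.8473 / 2.6006 = 0.3258
c = 3 / 0.216^0.3258 = 3 / 0.607 = 4.943
A = (8/4.943)^(1/0.3258) ⇒ ln A = ln(1.619)/0.3258 = 1.4780
A = e^1.4780 ≈ 4.384 square kilometres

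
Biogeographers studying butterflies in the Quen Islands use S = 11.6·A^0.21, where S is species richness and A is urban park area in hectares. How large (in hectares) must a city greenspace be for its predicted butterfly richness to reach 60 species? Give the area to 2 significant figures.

2500 hectares

60 = 11.6 × A^0.21  ⇒  A^0.21 = 60/11.6 = 5.172
ln A = ln(5.172) / 0.21 = 1.6433 / 0.21 = 7.8254
A = e^7.8254 ≈ 2503 hectares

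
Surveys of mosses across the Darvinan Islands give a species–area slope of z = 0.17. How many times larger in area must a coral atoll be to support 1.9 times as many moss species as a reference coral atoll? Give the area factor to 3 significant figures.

(A₂/A₁)^0.17 = 1.9, so A₂/A₁ = 1.9^(1/0.17) = 1.9^5.882
ln(A₂/A₁) = ln 1.9 / 0.17 = 0.6419 / 0.17 = 3.7756
A₂/A₁ = e^3.7756 ≈ 43.62

43.6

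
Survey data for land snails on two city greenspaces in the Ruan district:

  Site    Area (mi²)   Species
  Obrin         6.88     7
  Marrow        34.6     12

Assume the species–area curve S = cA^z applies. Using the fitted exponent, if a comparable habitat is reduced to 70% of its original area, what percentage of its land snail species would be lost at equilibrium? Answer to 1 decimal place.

z = ln(12/7) / ln(34.6/6.88) = 0.5390 / 1.6152 = 0.3337
S_new/S_old = (A_new/A_old)^z = 0.7^0.3337 = exp(0.3337 × -0.3567) = 0.8878
Fraction lost = 1 − 0.8878 = 0.1122

11.2%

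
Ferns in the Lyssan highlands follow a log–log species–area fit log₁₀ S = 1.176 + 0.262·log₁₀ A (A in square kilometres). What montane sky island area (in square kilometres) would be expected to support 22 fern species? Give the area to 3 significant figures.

22 = 15 × A^0.262  ⇒  A^0.262 = 22/15 = 1.467
ln A = ln(1.467) / 0.262 = 0.3832 / 0.262 = 1.4626
A = e^1.4626 ≈ 4.317 square kilometres

4.32 square kilometres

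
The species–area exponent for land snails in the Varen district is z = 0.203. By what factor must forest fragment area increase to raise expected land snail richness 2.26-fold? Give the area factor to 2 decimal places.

(A₂/A₁)^0.203 = 2.26, so A₂/A₁ = 2.26^(1/0.203) = 2.26^4.926
ln(A₂/A₁) = ln 2.26 / 0.203 = 0.8154 / 0.203 = 4.0166
A₂/A₁ = e^4.0166 ≈ 55.51

55.51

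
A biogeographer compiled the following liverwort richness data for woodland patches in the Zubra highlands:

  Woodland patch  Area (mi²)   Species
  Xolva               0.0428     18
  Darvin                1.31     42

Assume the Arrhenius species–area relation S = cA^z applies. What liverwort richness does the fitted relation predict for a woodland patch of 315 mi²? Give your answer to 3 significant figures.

z = ln(42/18) / ln(1.31/0.0428) = 0.8473 / 3.4212 = 0.2477
c = 18 / 0.0428^0.2477 = 18 / 0.4582 = 39.28
S₃ = 39.28 × 315^0.2477 = 39.28 × 4.156 ≈ 163.3

163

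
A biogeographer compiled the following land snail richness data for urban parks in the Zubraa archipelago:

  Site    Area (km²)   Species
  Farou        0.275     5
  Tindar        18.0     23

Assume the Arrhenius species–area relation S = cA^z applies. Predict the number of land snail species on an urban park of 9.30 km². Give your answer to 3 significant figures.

18.1

z = ln(23/5) / ln(18/0.275) = 1.5261 / 4.1814 = 0.3650
c = 5 / 0.275^0.3650 = 5 / 0.6243 = 8.009
S₃ = 8.009 × 9.3^0.3650 = 8.009 × 2.257 ≈ 18.07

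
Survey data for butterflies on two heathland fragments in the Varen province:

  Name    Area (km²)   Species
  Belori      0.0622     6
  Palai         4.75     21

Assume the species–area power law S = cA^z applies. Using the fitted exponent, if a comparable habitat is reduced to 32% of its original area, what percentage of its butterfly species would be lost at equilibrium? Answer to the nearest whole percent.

z = ln(21/6) / ln(4.75/0.0622) = 1.2528 / 4.3355 = 0.2890
S_new/S_old = (A_new/A_old)^z = 0.32^0.2890 = exp(0.2890 × -1.1394) = 0.7195
Fraction lost = 1 − 0.7195 = 0.2805

28%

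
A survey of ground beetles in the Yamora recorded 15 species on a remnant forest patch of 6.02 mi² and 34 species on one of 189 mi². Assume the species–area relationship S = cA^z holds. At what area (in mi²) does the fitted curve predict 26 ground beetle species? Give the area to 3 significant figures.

z = ln(34/15) / ln(189/6.02) = 0.8183 / 3.4467 = 0.2374
c = 15 / 6.02^0.2374 = 15 / 1.531 = 9.795
A = (26/9.795)^(1/0.2374) ⇒ ln A = ln(2.654)/0.2374 = 4.1118
A = e^4.1118 ≈ 61.06 mi²

61.1 mi²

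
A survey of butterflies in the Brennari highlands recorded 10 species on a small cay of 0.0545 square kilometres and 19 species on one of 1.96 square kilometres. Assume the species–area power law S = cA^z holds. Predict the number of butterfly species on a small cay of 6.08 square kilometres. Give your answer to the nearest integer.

z = ln(19/10) / ln(1.96/0.0545) = 0.6419 / 3.5825 = 0.1792
c = 10 / 0.0545^0.1792 = 10 / 0.5938 = 16.84
S₃ = 16.84 × 6.08^0.1792 = 16.84 × 1.382 ≈ 23.27

23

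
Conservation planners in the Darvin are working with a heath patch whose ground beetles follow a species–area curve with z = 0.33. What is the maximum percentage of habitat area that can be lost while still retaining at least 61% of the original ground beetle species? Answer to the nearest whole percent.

78%

Need (A_new/A_old)^0.33 = 0.61, so A_new/A_old = 0.61^(1/0.33) = 0.61^3.03
ln(A_new/A_old) = ln 0.61 / 0.33 = -0.4943 / 0.33 = -1.4979
A_new/A_old = e^-1.4979 ≈ 0.2236
Fraction that can be lost = 1 − 0.2236 = 0.7764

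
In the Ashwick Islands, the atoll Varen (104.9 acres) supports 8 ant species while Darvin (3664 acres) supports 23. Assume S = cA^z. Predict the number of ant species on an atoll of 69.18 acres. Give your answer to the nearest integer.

7

z = ln(23/8) / ln(3664/104.9) = 1.0561 / 3.5533 = 0.2972
c = 8 / 104.9^0.2972 = 8 / 3.986 = 2.007
S₃ = 2.007 × 69.18^0.2972 = 2.007 × 3.522 ≈ 7.069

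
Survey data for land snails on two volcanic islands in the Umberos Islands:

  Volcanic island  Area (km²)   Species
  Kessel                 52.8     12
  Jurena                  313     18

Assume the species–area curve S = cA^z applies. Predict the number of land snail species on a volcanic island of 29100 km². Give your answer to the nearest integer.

z = ln(18/12) / ln(313/52.8) = 0.4055 / 1.7797 = 0.2278
c = 12 / 52.8^0.2278 = 12 / 2.469 = 4.861
S₃ = 4.861 × 29100^0.2278 = 4.861 × 10.4 ≈ 50.55

51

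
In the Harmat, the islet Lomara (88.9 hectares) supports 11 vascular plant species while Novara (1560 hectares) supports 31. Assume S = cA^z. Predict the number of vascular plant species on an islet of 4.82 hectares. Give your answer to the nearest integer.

z = ln(31/11) / ln(1560/88.9) = 1.0361 / 2.8649 = 0.3616
c = 11 / 88.9^0.3616 = 11 / 5.068 = 2.171
S₃ = 2.171 × 4.82^0.3616 = 2.171 × 1.766 ≈ 3.834

4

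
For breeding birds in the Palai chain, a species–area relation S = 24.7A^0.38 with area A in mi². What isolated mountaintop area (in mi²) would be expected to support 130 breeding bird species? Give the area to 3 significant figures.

130 = 24.7 × A^0.38  ⇒  A^0.38 = 130/24.7 = 5.263
ln A = ln(5.263) / 0.38 = 1.6607 / 0.38 = 4.3703
A = e^4.3703 ≈ 79.07 mi²

79.1 mi²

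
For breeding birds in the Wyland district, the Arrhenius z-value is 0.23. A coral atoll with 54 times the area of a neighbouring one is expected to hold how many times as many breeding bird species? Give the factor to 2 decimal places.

2.50

S₂/S₁ = (A₂/A₁)^z = 54^0.23
ln(S₂/S₁) = 0.23 × ln 54 = 0.23 × 3.9890 = 0.9175
S₂/S₁ = e^0.9175 ≈ 2.503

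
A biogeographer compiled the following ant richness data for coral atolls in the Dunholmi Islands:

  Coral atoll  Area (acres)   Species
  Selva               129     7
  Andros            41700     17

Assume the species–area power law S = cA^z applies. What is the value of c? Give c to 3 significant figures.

z = ln(S₂/S₁) / ln(A₂/A₁) = ln(17/7) / ln(41700/129) = 0.8873 / 5.7784 = 0.1536
c = S₁ / A₁^z = 7 / 129^0.1536 = 7 / 2.109 = 3.319

3.32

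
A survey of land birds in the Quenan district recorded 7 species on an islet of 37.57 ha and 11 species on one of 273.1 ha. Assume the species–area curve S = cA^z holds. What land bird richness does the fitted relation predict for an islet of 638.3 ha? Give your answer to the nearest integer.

13

z = ln(11/7) / ln(273.1/37.57) = 0.4520 / 1.9836 = 0.2279
c = 7 / 37.57^0.2279 = 7 / 2.285 = 3.064
S₃ = 3.064 × 638.3^0.2279 = 3.064 × 4.357 ≈ 13.35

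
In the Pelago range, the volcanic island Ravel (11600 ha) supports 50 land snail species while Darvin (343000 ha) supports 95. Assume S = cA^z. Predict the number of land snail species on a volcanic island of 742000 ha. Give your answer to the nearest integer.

z = ln(95/50) / ln(343000/11600) = 0.6419 / 3.3867 = 0.1895
c = 50 / 11600^0.1895 = 50 / 5.892 = 8.485
S₃ = 8.485 × 742000^0.1895 = 8.485 × 12.96 ≈ 110

110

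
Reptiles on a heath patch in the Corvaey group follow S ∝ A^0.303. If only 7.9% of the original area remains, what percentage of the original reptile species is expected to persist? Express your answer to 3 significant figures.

S_new/S_old = (A_new/A_old)^z = 0.079^0.303
= exp(0.303 × ln 0.079) = exp(0.303 × -2.5383) = exp(-0.7691) ≈ 0.4634

46.3%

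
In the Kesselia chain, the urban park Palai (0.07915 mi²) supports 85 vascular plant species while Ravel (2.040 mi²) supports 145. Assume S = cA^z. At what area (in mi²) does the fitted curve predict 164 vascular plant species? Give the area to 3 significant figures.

z = ln(145/85) / ln(2.04/0.07915) = 0.5341 / 3.2494 = 0.1644
c = 85 / 0.07915^0.1644 = 85 / 0.6591 = 129
A = (164/129)^(1/0.1644) ⇒ ln A = ln(1.272)/0.1644 = 1.4621
A = e^1.4621 ≈ 4.315 mi²

4.31 mi²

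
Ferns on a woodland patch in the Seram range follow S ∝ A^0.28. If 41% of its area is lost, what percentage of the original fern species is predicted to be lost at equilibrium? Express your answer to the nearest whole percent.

S_new/S_old = (A_new/A_old)^z = 0.59^0.28
= exp(0.28 × ln 0.59) = exp(0.28 × -0.5276) = exp(-0.1477) ≈ 0.8627
Fraction lost = 1 − 0.8627 = 0.1373

14%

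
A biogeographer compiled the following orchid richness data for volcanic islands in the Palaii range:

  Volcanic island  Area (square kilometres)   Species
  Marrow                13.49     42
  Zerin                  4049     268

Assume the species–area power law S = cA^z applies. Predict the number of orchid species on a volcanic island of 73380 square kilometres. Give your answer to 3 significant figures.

687

z = ln(268/42) / ln(4049/13.49) = 1.8533 / 5.7043 = 0.3249
c = 42 / 13.49^0.3249 = 42 / 2.329 = 18.03
S₃ = 18.03 × 73380^0.3249 = 18.03 × 38.09 ≈ 687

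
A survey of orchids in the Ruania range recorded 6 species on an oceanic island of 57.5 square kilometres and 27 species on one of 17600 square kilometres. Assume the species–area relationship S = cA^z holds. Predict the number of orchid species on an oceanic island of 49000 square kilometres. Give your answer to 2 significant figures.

35

z = ln(27/6) / ln(17600/57.5) = 1.5041 / 5.7239 = 0.2628
c = 6 / 57.5^0.2628 = 6 / 2.9 = 2.069
S₃ = 2.069 × 49000^0.2628 = 2.069 × 17.08 ≈ 35.34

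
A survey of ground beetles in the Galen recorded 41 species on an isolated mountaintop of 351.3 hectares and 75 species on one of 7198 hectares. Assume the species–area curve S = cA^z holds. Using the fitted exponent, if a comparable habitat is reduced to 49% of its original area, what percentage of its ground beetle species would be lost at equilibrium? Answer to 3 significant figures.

z = ln(75/41) / ln(7198/351.3) = 0.6039 / 3.0199 = 0.2000
S_new/S_old = (A_new/A_old)^z = 0.49^0.2000 = exp(0.2000 × -0.7133) = 0.8671
Fraction lost = 1 − 0.8671 = 0.1329

13.3%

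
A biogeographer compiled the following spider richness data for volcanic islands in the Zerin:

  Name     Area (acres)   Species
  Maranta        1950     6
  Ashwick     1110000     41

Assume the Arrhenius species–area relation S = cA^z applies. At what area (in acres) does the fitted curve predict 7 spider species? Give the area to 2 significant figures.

z = ln(41/6) / ln(1110000/1950) = 1.9218 / 6.3443 = 0.3029
c = 6 / 1950^0.3029 = 6 / 9.922 = 0.6047
A = (7/0.6047)^(1/0.3029) ⇒ ln A = ln(11.58)/0.3029 = 8.0845
A = e^8.0845 ≈ 3244 acres

3200 acres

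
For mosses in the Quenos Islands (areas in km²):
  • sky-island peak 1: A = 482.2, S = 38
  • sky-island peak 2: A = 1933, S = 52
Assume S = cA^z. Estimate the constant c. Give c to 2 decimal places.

z = ln(S₂/S₁) / ln(A₂/A₁) = ln(52/38) / ln(1933/482.2) = 0.3137 / 1.3885 = 0.2259
c = S₁ / A₁^z = 38 / 482.2^0.2259 = 38 / 4.038 = 9.411

9.41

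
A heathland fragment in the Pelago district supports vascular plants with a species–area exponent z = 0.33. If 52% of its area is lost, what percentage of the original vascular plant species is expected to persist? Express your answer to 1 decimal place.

S_new/S_old = (A_new/A_old)^z = 0.48^0.33
= exp(0.33 × ln 0.48) = exp(0.33 × -0.7340) = exp(-0.2422) ≈ 0.7849

78.5%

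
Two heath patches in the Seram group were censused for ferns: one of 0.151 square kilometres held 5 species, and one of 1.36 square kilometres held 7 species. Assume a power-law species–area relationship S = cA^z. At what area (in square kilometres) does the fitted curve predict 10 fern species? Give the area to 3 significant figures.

z = ln(7/5) / ln(1.36/0.151) = 0.3365 / 2.1980 = 0.1531
c = 5 / 0.151^0.1531 = 5 / 0.7487 = 6.678
A = (10/6.678)^(1/0.1531) ⇒ ln A = ln(1.497)/0.1531 = 2.6374
A = e^2.6374 ≈ 13.98 square kilometres

14.0 square kilometres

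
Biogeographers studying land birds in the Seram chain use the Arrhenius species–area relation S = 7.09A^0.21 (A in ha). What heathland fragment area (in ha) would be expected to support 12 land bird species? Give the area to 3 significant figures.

12.3 ha

12 = 7.09 × A^0.21  ⇒  A^0.21 = 12/7.09 = 1.693
ln A = ln(1.693) / 0.21 = 0.5262 / 0.21 = 2.5058
A = e^2.5058 ≈ 12.25 ha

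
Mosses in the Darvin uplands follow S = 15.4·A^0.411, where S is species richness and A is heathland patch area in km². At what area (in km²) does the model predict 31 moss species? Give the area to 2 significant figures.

5.5 km²

31 = 15.4 × A^0.411  ⇒  A^0.411 = 31/15.4 = 2.013
ln A = ln(2.013) / 0.411 = 0.6996 / 0.411 = 1.7022
A = e^1.7022 ≈ 5.486 km²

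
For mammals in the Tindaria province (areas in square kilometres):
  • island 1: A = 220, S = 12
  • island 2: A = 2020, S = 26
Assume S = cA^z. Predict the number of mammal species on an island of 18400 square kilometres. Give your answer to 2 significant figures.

z = ln(26/12) / ln(2020/220) = 0.7732 / 2.2172 = 0.3487
c = 12 / 220^0.3487 = 12 / 6.559 = 1.83
S₃ = 1.83 × 18400^0.3487 = 1.83 × 30.71 ≈ 56.18

56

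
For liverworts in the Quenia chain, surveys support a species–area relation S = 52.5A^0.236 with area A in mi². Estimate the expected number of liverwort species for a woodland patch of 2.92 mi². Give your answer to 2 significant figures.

S = 52.5 × 2.92^0.236 = 52.5 × 1.288 ≈ 67.61

68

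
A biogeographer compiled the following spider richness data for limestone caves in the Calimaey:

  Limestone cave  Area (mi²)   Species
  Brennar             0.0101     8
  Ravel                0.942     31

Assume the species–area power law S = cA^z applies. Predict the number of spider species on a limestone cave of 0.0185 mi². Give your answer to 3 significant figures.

9.58

z = ln(31/8) / ln(0.942/0.0101) = 1.3545 / 4.5355 = 0.2987
c = 8 / 0.0101^0.2987 = 8 / 0.2535 = 31.56
S₃ = 31.56 × 0.0185^0.2987 = 31.56 × 0.3037 ≈ 9.585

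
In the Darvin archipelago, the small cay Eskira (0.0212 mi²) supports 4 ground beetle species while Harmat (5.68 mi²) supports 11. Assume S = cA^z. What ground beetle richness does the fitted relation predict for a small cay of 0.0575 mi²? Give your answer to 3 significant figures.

z = ln(11/4) / ln(5.68/0.0212) = 1.0116 / 5.5907 = 0.1809
c = 4 / 0.0212^0.1809 = 4 / 0.4979 = 8.033
S₃ = 8.033 × 0.0575^0.1809 = 8.033 × 0.5964 ≈ 4.791

4.79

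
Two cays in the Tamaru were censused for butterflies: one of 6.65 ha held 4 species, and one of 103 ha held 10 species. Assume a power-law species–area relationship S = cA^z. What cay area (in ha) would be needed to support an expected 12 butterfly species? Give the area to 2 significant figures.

z = ln(10/4) / ln(103/6.65) = 0.9163 / 2.7401 = 0.3344
c = 4 / 6.65^0.3344 = 4 / 1.884 = 2.123
A = (12/2.123)^(1/0.3344) ⇒ ln A = ln(5.653)/0.3344 = 5.1800
A = e^5.1800 ≈ 177.7 ha

180 ha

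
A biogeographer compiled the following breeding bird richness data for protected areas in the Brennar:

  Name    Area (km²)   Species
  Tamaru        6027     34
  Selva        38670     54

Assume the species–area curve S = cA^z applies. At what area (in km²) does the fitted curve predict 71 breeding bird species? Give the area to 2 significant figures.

120000 km²

z = ln(54/34) / ln(38670/6027) = 0.4626 / 1.8588 = 0.2489
c = 34 / 6027^0.2489 = 34 / 8.726 = 3.897
A = (71/3.897)^(1/0.2489) ⇒ ln A = ln(18.22)/0.2489 = 11.6625
A = e^11.6625 ≈ 116137 km²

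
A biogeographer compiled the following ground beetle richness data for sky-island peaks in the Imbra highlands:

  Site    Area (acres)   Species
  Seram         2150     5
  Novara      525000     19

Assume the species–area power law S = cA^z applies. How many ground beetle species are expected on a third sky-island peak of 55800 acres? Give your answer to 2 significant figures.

z = ln(19/5) / ln(525000/2150) = 1.3350 / 5.4979 = 0.2428
c = 5 / 2150^0.2428 = 5 / 6.444 = 0.7759
S₃ = 0.7759 × 55800^0.2428 = 0.7759 × 14.21 ≈ 11.02

11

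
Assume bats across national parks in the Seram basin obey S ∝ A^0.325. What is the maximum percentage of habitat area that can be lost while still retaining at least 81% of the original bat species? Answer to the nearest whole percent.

48%

Need (A_new/A_old)^0.325 = 0.81, so A_new/A_old = 0.81^(1/0.325) = 0.81^3.077
ln(A_new/A_old) = ln 0.81 / 0.325 = -0.2107 / 0.325 = -0.6484
A_new/A_old = e^-0.6484 ≈ 0.5229
Fraction that can be lost = 1 − 0.5229 = 0.4771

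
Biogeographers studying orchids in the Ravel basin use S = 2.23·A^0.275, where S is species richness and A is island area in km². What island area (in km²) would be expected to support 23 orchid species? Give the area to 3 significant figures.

4840 km²

23 = 2.23 × A^0.275  ⇒  A^0.275 = 23/2.23 = 10.31
ln A = ln(10.31) / 0.275 = 2.3335 / 0.275 = 8.4854
A = e^8.4854 ≈ 4844 km²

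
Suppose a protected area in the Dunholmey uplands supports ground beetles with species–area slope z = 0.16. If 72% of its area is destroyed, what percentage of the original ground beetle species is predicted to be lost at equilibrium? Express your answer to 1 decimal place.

S_new/S_old = (A_new/A_old)^z = 0.28^0.16
= exp(0.16 × ln 0.28) = exp(0.16 × -1.2730) = exp(-0.2037) ≈ 0.8157
Fraction lost = 1 − 0.8157 = 0.1843

18.4%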